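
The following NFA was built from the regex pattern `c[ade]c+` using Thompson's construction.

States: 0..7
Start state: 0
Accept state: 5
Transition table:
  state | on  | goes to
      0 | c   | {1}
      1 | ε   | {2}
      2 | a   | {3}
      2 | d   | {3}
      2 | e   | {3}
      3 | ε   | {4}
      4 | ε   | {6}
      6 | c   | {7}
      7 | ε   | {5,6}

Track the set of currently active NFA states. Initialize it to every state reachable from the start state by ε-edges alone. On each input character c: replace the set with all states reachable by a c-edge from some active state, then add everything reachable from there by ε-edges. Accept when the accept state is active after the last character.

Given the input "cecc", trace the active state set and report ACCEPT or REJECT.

S₀ = ε-closure({0}) = {0}
'c' @ 1: {1,2}
'e' @ 2: {3,4,6}
'c' @ 3: {5,6,7}  ✓accept
'c' @ 4: {5,6,7}  ✓accept
final: {5,6,7}; accept 5 in set

Answer: ACCEPT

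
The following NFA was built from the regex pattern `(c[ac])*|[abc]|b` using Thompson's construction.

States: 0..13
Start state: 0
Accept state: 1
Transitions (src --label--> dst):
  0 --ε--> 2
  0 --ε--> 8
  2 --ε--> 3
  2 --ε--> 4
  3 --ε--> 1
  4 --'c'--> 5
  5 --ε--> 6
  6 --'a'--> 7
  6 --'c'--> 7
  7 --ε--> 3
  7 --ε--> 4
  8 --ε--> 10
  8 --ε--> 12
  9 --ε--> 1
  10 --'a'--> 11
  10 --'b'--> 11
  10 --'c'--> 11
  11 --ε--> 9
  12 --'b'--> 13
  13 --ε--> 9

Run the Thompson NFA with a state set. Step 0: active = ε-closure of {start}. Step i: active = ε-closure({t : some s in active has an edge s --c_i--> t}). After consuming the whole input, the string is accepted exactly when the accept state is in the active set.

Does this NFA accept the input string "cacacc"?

Answer: ACCEPT

Derivation:
start: ε-closure({0}) = {0,1,2,3,4,8,10,12}
'c' @ 1: {1,5,6,9,11}  ✓accept
'a' @ 2: {1,3,4,7}  ✓accept
'c' @ 3: {5,6}
'a' @ 4: {1,3,4,7}  ✓accept
'c' @ 5: {5,6}
'c' @ 6: {1,3,4,7}  ✓accept
final: {1,3,4,7}; accept 1 in set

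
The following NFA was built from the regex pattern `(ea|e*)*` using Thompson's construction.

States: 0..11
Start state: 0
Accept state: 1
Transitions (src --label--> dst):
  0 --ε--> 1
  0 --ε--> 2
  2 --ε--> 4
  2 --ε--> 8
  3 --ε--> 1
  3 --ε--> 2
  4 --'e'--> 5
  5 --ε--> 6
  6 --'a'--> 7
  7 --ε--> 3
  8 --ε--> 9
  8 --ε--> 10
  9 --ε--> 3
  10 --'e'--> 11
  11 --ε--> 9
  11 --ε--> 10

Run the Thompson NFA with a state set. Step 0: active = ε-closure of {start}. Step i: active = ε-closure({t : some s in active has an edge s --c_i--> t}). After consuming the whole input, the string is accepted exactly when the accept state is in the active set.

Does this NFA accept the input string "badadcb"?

S₀ = ε-closure({0}) = {0,1,2,3,4,8,9,10}
'b' @ 1: {}  — state set empty
rest 'adadcb' ignored (set empty)
final: {}; accept 1 not in set

Answer: REJECT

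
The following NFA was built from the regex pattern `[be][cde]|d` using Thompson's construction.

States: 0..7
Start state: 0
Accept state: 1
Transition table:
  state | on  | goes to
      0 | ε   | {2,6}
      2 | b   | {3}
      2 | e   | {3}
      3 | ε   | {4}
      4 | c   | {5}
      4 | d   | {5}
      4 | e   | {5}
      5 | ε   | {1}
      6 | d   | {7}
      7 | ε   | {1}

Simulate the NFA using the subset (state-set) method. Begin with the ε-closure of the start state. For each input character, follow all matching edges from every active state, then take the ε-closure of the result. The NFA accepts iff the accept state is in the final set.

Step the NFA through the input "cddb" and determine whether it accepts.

Answer: REJECT

Steps:
start: ε-closure({0}) = {0,2,6}
'c' @ 1: {}  — state set empty
rest 'ddb' ignored (set empty)
after full input: {}  (accept=1 not in)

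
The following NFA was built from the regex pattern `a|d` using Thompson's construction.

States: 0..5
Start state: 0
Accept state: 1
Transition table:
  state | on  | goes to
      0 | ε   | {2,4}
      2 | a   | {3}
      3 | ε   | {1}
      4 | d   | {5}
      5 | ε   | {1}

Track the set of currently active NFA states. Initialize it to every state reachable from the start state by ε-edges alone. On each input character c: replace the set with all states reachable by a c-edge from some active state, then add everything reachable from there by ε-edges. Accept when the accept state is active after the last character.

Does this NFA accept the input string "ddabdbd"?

S₀ = ε-closure({0}) = {0,2,4}
'd' @ 1: {1,5}  (accept∈set)
'd' @ 2: {}  — no active states
rest 'abdbd' ignored (set empty)
end set {} — state 1 not in

Answer: REJECT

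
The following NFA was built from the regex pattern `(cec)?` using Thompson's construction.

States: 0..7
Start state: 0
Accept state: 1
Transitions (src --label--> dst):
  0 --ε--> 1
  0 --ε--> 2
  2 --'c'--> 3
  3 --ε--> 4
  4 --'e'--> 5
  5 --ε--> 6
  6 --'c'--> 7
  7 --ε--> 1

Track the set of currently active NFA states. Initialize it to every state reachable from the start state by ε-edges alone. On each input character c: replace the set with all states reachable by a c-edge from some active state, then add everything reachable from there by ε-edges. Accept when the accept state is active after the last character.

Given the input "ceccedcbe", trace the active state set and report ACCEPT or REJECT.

initial (ε-close {0}): {0,1,2}
'c' @ 1: {3,4}
'e' @ 2: {5,6}
'c' @ 3: {1,7}  ✓accept
'c' @ 4: {}  — dead — no transitions
rest 'edcbe' ignored (set empty)
final: {}; accept 1 not in set

Answer: REJECT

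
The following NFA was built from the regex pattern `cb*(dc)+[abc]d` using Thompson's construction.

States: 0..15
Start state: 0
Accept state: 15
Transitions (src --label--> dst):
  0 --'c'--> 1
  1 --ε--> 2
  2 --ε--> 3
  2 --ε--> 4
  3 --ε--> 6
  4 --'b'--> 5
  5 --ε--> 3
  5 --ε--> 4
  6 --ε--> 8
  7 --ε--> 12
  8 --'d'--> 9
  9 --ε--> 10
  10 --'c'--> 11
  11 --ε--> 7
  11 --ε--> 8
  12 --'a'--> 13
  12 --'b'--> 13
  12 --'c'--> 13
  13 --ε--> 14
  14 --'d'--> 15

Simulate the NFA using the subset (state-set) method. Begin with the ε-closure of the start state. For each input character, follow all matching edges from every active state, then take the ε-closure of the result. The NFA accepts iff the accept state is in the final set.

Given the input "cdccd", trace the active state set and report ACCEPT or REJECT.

Answer: ACCEPT

Steps:
start: ε-closure({0}) = {0}
'c' @ 1: {1,2,3,4,6,8}
'd' @ 2: {9,10}
'c' @ 3: {7,8,11,12}
'c' @ 4: {13,14}
'd' @ 5: {15}  [accepting]
after full input: {15}  (accept=15 in)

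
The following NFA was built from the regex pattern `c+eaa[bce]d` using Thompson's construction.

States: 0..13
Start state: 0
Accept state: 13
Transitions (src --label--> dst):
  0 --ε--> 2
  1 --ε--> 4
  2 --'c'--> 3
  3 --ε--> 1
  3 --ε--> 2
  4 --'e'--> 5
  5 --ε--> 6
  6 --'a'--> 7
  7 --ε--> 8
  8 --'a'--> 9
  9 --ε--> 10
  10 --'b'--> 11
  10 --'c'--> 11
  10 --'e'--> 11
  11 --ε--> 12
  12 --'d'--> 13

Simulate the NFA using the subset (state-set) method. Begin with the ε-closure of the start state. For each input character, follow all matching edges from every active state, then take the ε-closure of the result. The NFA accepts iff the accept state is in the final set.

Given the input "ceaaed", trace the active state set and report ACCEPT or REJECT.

start: ε-closure({0}) = {0,2}
'c' @ 1: {1,2,3,4}
'e' @ 2: {5,6}
'a' @ 3: {7,8}
'a' @ 4: {9,10}
'e' @ 5: {11,12}
'd' @ 6: {13}  ✓accept
final: {13}; accept 13 in set

Answer: ACCEPT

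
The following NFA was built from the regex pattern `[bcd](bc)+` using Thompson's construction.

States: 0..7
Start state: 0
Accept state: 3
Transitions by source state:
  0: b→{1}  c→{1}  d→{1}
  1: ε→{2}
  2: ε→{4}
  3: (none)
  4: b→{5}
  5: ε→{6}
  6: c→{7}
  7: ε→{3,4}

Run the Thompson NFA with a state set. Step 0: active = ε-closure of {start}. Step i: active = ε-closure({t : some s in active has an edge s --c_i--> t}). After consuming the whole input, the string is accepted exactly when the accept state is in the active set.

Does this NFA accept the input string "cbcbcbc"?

Answer: ACCEPT

Steps:
initial (ε-close {0}): {0}
'c' @ 1: {1,2,4}
'b' @ 2: {5,6}
'c' @ 3: {3,4,7}  (accept∈set)
'b' @ 4: {5,6}
'c' @ 5: {3,4,7}  (accept∈set)
'b' @ 6: {5,6}
'c' @ 7: {3,4,7}  (accept∈set)
end set {3,4,7} — state 3 in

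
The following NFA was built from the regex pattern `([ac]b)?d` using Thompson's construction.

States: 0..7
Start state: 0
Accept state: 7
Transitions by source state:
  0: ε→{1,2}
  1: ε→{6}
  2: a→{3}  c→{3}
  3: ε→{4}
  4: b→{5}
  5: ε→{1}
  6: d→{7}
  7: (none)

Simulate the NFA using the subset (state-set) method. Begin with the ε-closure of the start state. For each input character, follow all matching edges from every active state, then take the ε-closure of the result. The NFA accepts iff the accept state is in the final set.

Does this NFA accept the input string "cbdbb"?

S₀ = ε-closure({0}) = {0,1,2,6}
'c' @ 1: {3,4}
'b' @ 2: {1,5,6}
'd' @ 3: {7}  (accept∈set)
'b' @ 4: {}  — no active states
rest 'b' ignored (set empty)
after full input: {}  (accept=7 not in)

Answer: REJECT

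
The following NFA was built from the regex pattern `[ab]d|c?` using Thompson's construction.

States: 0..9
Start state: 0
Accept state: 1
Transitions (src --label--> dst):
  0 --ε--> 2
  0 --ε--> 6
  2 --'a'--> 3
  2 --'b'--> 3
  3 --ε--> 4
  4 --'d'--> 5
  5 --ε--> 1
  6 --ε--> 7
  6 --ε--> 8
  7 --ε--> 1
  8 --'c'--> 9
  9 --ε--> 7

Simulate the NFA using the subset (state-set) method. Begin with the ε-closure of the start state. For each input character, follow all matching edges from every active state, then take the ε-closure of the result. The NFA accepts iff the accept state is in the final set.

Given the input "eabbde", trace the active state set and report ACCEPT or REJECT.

start: ε-closure({0}) = {0,1,2,6,7,8}
'e' @ 1: {}  — dead — no transitions
rest 'abbde' ignored (set empty)
end set {} — state 1 not in

Answer: REJECT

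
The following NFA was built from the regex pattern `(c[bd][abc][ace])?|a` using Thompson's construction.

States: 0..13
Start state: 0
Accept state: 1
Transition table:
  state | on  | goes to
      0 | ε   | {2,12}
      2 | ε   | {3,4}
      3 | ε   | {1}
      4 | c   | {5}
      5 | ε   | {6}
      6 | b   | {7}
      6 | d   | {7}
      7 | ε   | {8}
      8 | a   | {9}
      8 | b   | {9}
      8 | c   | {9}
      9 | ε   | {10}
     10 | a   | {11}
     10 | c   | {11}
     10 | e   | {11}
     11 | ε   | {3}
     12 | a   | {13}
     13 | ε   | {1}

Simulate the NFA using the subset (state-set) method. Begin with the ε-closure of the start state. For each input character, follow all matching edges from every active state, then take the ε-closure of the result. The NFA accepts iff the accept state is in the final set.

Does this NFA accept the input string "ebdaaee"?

Answer: REJECT

Derivation:
initial (ε-close {0}): {0,1,2,3,4,12}
'e' @ 1: {}  — dead — no transitions
rest 'bdaaee' ignored (set empty)
final: {}; accept 1 not in set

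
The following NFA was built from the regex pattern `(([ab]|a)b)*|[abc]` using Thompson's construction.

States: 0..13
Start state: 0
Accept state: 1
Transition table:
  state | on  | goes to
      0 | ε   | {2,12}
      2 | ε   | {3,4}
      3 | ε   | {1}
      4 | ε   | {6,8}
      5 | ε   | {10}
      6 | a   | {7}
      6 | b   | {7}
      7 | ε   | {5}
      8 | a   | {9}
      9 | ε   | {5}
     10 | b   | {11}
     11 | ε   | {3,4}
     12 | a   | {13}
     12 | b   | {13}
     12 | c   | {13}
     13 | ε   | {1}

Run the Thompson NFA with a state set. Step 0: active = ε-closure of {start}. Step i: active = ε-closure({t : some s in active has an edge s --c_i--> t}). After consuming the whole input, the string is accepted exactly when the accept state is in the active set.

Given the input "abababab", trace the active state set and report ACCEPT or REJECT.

Answer: ACCEPT

Trace:
S₀ = ε-closure({0}) = {0,1,2,3,4,6,8,12}
'a' @ 1: {1,5,7,9,10,13}  [accepting]
'b' @ 2: {1,3,4,6,8,11}  [accepting]
'a' @ 3: {5,7,9,10}
'b' @ 4: {1,3,4,6,8,11}  [accepting]
'a' @ 5: {5,7,9,10}
'b' @ 6: {1,3,4,6,8,11}  [accepting]
'a' @ 7: {5,7,9,10}
'b' @ 8: {1,3,4,6,8,11}  [accepting]
after full input: {1,3,4,6,8,11}  (accept=1 in)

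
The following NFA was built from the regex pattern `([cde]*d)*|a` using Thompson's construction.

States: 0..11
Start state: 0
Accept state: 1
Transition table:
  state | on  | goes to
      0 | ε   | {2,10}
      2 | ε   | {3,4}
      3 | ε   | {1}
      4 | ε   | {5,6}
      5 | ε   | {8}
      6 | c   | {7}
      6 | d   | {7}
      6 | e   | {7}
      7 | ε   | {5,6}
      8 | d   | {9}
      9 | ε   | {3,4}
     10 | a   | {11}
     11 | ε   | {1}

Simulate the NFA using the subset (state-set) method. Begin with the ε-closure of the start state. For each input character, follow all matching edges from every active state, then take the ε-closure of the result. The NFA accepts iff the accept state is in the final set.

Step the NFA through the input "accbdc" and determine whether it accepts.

Answer: REJECT

Steps:
start: ε-closure({0}) = {0,1,2,3,4,5,6,8,10}
'a' @ 1: {1,11}  ✓accept
'c' @ 2: {}  — dead — no transitions
rest 'cbdc' ignored (set empty)
after full input: {}  (accept=1 not in)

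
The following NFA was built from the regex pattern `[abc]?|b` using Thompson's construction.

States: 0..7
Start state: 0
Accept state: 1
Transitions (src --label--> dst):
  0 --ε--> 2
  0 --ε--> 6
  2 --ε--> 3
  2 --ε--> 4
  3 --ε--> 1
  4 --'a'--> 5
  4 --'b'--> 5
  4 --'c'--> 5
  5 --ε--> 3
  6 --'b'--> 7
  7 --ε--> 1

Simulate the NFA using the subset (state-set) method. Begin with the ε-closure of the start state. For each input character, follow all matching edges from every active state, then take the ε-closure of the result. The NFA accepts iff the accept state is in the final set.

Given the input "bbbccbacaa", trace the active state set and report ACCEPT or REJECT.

S₀ = ε-closure({0}) = {0,1,2,3,4,6}
'b' @ 1: {1,3,5,7}  ✓accept
'b' @ 2: {}  — state set empty
rest 'bccbacaa' ignored (set empty)
final: {}; accept 1 not in set

Answer: REJECT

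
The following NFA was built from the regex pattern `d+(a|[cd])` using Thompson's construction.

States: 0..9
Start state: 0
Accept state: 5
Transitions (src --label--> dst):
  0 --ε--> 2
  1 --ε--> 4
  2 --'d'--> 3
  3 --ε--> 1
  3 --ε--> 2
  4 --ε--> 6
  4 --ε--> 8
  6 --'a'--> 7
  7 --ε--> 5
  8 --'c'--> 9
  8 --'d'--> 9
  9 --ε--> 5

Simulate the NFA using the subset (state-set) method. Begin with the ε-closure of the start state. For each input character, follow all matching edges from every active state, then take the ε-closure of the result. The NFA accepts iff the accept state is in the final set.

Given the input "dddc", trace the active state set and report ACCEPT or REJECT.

initial (ε-close {0}): {0,2}
'd' @ 1: {1,2,3,4,6,8}
'd' @ 2: {1,2,3,4,5,6,8,9}  (accept∈set)
'd' @ 3: {1,2,3,4,5,6,8,9}  (accept∈set)
'c' @ 4: {5,9}  (accept∈set)
end set {5,9} — state 5 in

Answer: ACCEPT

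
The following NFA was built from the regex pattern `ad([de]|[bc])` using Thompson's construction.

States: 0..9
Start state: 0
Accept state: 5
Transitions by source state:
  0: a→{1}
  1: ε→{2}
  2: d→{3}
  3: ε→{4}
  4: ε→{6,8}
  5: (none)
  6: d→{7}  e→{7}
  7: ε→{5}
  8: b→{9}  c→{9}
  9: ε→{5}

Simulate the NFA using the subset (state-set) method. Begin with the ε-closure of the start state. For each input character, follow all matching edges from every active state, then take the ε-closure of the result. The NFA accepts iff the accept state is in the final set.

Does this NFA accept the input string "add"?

S₀ = ε-closure({0}) = {0}
'a' @ 1: {1,2}
'd' @ 2: {3,4,6,8}
'd' @ 3: {5,7}  ✓accept
final: {5,7}; accept 5 in set

Answer: ACCEPT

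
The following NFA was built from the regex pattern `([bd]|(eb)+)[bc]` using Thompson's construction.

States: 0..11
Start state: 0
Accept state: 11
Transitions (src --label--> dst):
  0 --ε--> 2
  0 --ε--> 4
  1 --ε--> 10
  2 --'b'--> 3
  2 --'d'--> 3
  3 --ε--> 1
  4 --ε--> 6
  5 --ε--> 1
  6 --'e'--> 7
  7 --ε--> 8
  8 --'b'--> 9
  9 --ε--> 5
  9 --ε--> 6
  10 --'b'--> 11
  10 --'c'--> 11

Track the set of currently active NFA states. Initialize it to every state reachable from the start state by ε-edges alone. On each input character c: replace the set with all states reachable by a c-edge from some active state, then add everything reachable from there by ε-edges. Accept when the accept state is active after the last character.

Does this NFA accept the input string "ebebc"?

Answer: ACCEPT

Steps:
initial (ε-close {0}): {0,2,4,6}
'e' @ 1: {7,8}
'b' @ 2: {1,5,6,9,10}
'e' @ 3: {7,8}
'b' @ 4: {1,5,6,9,10}
'c' @ 5: {11}  ✓accept
end set {11} — state 11 in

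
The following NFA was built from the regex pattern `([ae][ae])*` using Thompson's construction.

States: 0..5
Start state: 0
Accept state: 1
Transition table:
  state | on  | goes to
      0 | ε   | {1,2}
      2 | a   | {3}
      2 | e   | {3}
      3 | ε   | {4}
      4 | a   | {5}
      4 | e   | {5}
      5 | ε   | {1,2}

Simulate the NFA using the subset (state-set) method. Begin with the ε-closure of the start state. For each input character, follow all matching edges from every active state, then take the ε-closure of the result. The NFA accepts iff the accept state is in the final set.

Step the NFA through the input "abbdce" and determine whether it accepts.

Answer: REJECT

Derivation:
start: ε-closure({0}) = {0,1,2}
'a' @ 1: {3,4}
'b' @ 2: {}  — dead — no transitions
rest 'bdce' ignored (set empty)
end set {} — state 1 not in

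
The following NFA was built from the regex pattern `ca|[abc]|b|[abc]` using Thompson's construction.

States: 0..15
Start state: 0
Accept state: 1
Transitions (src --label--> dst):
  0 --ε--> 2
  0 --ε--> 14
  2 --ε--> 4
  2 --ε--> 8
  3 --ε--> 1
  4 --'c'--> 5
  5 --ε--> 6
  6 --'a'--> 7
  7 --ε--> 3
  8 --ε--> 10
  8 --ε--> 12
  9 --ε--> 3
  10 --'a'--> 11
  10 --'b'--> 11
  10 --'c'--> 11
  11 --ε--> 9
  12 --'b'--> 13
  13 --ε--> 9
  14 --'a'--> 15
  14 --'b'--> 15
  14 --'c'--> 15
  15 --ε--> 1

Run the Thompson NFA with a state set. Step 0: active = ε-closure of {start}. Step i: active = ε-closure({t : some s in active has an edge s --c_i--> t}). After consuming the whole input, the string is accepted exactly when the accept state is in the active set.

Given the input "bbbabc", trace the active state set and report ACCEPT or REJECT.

S₀ = ε-closure({0}) = {0,2,4,8,10,12,14}
'b' @ 1: {1,3,9,11,13,15}  (accept∈set)
'b' @ 2: {}  — no active states
rest 'babc' ignored (set empty)
end set {} — state 1 not in

Answer: REJECT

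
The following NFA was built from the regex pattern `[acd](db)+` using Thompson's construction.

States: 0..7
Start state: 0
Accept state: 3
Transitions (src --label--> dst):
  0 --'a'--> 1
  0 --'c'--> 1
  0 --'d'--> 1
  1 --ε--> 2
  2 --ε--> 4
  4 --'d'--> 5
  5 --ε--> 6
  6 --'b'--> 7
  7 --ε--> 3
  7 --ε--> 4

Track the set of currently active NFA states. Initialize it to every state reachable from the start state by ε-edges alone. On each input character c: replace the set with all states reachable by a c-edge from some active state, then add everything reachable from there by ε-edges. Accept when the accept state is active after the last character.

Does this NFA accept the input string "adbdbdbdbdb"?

Answer: ACCEPT

Derivation:
start: ε-closure({0}) = {0}
'a' @ 1: {1,2,4}
'd' @ 2: {5,6}
'b' @ 3: {3,4,7}  (accept∈set)
'd' @ 4: {5,6}
'b' @ 5: {3,4,7}  (accept∈set)
'd' @ 6: {5,6}
'b' @ 7: {3,4,7}  (accept∈set)
'd' @ 8: {5,6}
'b' @ 9: {3,4,7}  (accept∈set)
'd' @ 10: {5,6}
'b' @ 11: {3,4,7}  (accept∈set)
after full input: {3,4,7}  (accept=3 in)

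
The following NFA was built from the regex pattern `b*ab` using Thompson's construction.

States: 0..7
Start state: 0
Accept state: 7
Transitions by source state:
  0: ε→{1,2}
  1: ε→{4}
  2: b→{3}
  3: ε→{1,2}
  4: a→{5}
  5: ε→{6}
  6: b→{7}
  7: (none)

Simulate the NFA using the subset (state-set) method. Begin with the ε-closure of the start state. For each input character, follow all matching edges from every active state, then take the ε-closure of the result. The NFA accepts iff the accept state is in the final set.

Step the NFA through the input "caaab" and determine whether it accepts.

Answer: REJECT

Steps:
initial (ε-close {0}): {0,1,2,4}
'c' @ 1: {}  — state set empty
rest 'aaab' ignored (set empty)
after full input: {}  (accept=7 not in)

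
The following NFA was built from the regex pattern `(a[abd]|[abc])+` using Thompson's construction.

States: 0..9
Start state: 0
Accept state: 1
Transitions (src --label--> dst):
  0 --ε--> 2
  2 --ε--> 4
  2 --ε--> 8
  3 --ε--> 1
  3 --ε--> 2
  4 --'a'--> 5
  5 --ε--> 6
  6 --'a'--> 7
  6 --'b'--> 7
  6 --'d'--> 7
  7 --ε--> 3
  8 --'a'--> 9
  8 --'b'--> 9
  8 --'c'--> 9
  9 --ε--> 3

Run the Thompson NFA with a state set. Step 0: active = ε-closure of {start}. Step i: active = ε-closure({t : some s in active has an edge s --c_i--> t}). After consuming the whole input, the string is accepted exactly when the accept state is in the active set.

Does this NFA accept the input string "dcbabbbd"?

start: ε-closure({0}) = {0,2,4,8}
'd' @ 1: {}  — dead — no transitions
rest 'cbabbbd' ignored (set empty)
after full input: {}  (accept=1 not in)

Answer: REJECT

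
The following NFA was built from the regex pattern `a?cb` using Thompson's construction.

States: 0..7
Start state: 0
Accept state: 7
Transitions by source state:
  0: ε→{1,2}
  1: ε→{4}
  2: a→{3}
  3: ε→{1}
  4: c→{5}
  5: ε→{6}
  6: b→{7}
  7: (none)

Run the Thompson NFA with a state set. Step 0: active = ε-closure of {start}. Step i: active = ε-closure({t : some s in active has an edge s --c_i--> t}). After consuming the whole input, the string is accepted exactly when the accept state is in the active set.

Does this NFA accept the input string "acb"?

Answer: ACCEPT

Derivation:
initial (ε-close {0}): {0,1,2,4}
'a' @ 1: {1,3,4}
'c' @ 2: {5,6}
'b' @ 3: {7}  ✓accept
after full input: {7}  (accept=7 in)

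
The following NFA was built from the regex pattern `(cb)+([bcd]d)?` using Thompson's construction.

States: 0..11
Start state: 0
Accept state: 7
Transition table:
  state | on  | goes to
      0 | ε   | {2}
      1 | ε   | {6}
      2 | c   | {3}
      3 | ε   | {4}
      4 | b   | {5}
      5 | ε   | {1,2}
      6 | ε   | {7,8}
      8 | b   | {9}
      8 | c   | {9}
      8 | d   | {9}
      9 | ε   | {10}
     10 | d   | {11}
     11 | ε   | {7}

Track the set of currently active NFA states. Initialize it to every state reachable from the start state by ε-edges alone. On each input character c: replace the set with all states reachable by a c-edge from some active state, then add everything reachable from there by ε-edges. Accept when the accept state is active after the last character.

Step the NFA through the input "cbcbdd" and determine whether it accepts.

Answer: ACCEPT

Trace:
start: ε-closure({0}) = {0,2}
'c' @ 1: {3,4}
'b' @ 2: {1,2,5,6,7,8}  ✓accept
'c' @ 3: {3,4,9,10}
'b' @ 4: {1,2,5,6,7,8}  ✓accept
'd' @ 5: {9,10}
'd' @ 6: {7,11}  ✓accept
after full input: {7,11}  (accept=7 in)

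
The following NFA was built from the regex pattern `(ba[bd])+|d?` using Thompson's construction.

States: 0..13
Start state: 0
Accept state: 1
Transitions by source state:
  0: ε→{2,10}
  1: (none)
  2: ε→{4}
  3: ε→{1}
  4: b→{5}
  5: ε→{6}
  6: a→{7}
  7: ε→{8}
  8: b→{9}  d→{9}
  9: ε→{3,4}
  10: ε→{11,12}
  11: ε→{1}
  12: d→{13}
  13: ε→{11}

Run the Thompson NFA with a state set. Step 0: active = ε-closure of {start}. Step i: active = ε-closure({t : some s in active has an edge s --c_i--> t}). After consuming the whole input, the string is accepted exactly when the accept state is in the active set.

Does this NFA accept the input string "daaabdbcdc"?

initial (ε-close {0}): {0,1,2,4,10,11,12}
'd' @ 1: {1,11,13}  [accepting]
'a' @ 2: {}  — no active states
rest 'aabdbcdc' ignored (set empty)
final: {}; accept 1 not in set

Answer: REJECT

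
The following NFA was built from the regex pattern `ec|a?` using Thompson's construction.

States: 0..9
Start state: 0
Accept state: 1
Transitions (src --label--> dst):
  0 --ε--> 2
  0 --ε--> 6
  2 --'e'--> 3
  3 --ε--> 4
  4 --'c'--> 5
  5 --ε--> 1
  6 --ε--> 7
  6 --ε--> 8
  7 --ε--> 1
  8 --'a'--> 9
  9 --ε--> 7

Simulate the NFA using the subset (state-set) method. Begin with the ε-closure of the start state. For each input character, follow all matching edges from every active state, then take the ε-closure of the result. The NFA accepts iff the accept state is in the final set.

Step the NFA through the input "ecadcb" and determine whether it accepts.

Answer: REJECT

Trace:
start: ε-closure({0}) = {0,1,2,6,7,8}
'e' @ 1: {3,4}
'c' @ 2: {1,5}  ✓accept
'a' @ 3: {}  — dead — no transitions
rest 'dcb' ignored (set empty)
end set {} — state 1 not in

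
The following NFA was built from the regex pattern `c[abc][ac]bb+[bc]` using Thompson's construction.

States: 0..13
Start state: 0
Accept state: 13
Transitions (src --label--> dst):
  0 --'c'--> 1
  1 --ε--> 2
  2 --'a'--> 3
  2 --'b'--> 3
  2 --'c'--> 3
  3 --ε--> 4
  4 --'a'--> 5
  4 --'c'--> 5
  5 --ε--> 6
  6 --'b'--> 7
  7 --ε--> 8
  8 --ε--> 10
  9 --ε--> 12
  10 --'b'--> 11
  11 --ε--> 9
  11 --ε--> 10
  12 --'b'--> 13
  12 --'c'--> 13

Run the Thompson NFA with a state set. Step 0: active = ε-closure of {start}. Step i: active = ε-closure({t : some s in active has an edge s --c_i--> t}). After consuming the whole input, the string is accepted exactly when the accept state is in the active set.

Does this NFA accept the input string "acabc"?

initial (ε-close {0}): {0}
'a' @ 1: {}  — no active states
rest 'cabc' ignored (set empty)
final: {}; accept 13 not in set

Answer: REJECT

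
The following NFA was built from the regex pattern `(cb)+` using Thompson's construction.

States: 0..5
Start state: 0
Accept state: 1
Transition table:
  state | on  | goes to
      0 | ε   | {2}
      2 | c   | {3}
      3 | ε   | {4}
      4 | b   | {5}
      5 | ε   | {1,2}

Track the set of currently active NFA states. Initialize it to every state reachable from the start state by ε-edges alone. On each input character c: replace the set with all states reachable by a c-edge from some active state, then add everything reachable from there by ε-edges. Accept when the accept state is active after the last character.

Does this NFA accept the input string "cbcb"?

initial (ε-close {0}): {0,2}
'c' @ 1: {3,4}
'b' @ 2: {1,2,5}  [accepting]
'c' @ 3: {3,4}
'b' @ 4: {1,2,5}  [accepting]
end set {1,2,5} — state 1 in

Answer: ACCEPT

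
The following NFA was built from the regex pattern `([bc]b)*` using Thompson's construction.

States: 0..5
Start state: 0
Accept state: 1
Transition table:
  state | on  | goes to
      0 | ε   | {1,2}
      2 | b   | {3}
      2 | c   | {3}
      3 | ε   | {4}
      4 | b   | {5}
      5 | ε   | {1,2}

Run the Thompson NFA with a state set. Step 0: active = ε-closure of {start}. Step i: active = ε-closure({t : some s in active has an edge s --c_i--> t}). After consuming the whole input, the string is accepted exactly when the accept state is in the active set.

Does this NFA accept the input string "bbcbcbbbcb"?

Answer: ACCEPT

Trace:
initial (ε-close {0}): {0,1,2}
'b' @ 1: {3,4}
'b' @ 2: {1,2,5}  [accepting]
'c' @ 3: {3,4}
'b' @ 4: {1,2,5}  [accepting]
'c' @ 5: {3,4}
'b' @ 6: {1,2,5}  [accepting]
'b' @ 7: {3,4}
'b' @ 8: {1,2,5}  [accepting]
'c' @ 9: {3,4}
'b' @ 10: {1,2,5}  [accepting]
final: {1,2,5}; accept 1 in set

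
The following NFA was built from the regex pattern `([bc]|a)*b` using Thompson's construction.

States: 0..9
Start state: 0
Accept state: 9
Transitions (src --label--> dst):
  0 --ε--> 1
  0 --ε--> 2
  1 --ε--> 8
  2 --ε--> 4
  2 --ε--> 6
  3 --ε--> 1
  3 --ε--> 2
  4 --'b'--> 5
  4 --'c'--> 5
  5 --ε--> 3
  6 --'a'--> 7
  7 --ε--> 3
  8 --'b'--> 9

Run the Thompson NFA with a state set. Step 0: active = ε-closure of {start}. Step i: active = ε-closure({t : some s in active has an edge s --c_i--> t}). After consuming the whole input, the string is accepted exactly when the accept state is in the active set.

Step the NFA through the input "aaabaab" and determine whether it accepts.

Answer: ACCEPT

Trace:
S₀ = ε-closure({0}) = {0,1,2,4,6,8}
'a' @ 1: {1,2,3,4,6,7,8}
'a' @ 2: {1,2,3,4,6,7,8}
'a' @ 3: {1,2,3,4,6,7,8}
'b' @ 4: {1,2,3,4,5,6,8,9}  (accept∈set)
'a' @ 5: {1,2,3,4,6,7,8}
'a' @ 6: {1,2,3,4,6,7,8}
'b' @ 7: {1,2,3,4,5,6,8,9}  (accept∈set)
final: {1,2,3,4,5,6,8,9}; accept 9 in set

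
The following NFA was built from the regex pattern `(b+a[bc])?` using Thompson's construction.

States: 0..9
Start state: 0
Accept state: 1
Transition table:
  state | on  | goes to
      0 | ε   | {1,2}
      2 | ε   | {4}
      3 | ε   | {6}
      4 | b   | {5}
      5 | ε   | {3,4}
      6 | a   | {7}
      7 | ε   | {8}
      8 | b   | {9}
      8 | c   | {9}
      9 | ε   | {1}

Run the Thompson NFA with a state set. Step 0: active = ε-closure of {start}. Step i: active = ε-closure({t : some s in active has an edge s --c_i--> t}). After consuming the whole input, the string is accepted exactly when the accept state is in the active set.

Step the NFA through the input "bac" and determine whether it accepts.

Answer: ACCEPT

Steps:
S₀ = ε-closure({0}) = {0,1,2,4}
'b' @ 1: {3,4,5,6}
'a' @ 2: {7,8}
'c' @ 3: {1,9}  (accept∈set)
after full input: {1,9}  (accept=1 in)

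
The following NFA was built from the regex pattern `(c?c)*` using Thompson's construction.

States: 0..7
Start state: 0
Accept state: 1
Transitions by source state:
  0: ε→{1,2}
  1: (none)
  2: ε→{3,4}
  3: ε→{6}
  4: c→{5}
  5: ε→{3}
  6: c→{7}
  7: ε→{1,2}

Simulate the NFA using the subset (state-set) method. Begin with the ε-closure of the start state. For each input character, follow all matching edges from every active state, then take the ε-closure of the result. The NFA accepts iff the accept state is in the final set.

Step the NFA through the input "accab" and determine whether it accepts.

start: ε-closure({0}) = {0,1,2,3,4,6}
'a' @ 1: {}  — no active states
rest 'ccab' ignored (set empty)
final: {}; accept 1 not in set

Answer: REJECT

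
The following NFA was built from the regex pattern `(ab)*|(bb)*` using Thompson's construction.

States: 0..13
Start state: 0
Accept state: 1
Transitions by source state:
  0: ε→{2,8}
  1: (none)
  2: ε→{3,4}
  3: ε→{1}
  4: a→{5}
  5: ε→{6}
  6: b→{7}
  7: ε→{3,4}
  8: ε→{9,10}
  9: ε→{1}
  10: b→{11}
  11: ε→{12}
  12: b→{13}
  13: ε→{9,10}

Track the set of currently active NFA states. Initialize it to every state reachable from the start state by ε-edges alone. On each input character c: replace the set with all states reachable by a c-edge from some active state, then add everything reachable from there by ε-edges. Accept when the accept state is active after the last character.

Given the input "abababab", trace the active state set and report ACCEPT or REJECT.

S₀ = ε-closure({0}) = {0,1,2,3,4,8,9,10}
'a' @ 1: {5,6}
'b' @ 2: {1,3,4,7}  [accepting]
'a' @ 3: {5,6}
'b' @ 4: {1,3,4,7}  [accepting]
'a' @ 5: {5,6}
'b' @ 6: {1,3,4,7}  [accepting]
'a' @ 7: {5,6}
'b' @ 8: {1,3,4,7}  [accepting]
end set {1,3,4,7} — state 1 in

Answer: ACCEPT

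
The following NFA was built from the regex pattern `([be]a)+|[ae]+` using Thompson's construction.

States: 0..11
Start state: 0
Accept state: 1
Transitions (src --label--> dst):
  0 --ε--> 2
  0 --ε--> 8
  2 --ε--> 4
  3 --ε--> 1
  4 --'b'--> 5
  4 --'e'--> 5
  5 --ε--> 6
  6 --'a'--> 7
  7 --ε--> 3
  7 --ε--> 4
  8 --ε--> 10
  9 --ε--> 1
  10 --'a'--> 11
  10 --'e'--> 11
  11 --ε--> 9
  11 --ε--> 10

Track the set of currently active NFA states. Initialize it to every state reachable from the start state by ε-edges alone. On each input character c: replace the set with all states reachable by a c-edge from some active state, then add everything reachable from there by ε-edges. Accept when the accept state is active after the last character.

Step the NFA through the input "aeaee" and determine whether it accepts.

Answer: ACCEPT

Trace:
initial (ε-close {0}): {0,2,4,8,10}
'a' @ 1: {1,9,10,11}  [accepting]
'e' @ 2: {1,9,10,11}  [accepting]
'a' @ 3: {1,9,10,11}  [accepting]
'e' @ 4: {1,9,10,11}  [accepting]
'e' @ 5: {1,9,10,11}  [accepting]
final: {1,9,10,11}; accept 1 in set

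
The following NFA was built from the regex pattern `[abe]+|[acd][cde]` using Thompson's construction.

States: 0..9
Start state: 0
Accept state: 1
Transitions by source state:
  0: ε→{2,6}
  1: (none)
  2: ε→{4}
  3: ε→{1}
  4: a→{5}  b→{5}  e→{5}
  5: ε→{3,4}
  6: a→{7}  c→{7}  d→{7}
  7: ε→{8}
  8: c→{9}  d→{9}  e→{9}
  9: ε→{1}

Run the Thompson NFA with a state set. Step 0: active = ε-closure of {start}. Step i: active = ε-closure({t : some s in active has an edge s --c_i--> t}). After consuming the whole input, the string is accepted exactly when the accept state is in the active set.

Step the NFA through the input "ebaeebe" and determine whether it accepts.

initial (ε-close {0}): {0,2,4,6}
'e' @ 1: {1,3,4,5}  (accept∈set)
'b' @ 2: {1,3,4,5}  (accept∈set)
'a' @ 3: {1,3,4,5}  (accept∈set)
'e' @ 4: {1,3,4,5}  (accept∈set)
'e' @ 5: {1,3,4,5}  (accept∈set)
'b' @ 6: {1,3,4,5}  (accept∈set)
'e' @ 7: {1,3,4,5}  (accept∈set)
final: {1,3,4,5}; accept 1 in set

Answer: ACCEPT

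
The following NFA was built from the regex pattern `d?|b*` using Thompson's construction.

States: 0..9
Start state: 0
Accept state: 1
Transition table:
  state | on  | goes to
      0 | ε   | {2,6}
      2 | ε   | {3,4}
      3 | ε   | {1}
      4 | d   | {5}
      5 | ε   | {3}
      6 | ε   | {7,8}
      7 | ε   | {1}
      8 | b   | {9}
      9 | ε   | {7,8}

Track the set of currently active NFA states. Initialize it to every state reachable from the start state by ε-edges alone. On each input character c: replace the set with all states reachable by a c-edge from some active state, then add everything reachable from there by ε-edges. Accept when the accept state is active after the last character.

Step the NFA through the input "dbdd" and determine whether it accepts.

initial (ε-close {0}): {0,1,2,3,4,6,7,8}
'd' @ 1: {1,3,5}  ✓accept
'b' @ 2: {}  — dead — no transitions
rest 'dd' ignored (set empty)
end set {} — state 1 not in

Answer: REJECT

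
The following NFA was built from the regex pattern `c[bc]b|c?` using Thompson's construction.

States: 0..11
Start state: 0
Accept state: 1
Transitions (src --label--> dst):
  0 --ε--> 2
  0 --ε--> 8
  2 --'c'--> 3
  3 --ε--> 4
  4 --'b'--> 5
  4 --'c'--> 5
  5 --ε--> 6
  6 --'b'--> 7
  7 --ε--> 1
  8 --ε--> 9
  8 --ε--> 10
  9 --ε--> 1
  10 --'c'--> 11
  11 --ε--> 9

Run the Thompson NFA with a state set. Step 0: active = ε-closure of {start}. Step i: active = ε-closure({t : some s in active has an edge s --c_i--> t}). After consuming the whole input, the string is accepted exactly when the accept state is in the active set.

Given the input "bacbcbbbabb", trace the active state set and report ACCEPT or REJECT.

initial (ε-close {0}): {0,1,2,8,9,10}
'b' @ 1: {}  — dead — no transitions
rest 'acbcbbbabb' ignored (set empty)
final: {}; accept 1 not in set

Answer: REJECT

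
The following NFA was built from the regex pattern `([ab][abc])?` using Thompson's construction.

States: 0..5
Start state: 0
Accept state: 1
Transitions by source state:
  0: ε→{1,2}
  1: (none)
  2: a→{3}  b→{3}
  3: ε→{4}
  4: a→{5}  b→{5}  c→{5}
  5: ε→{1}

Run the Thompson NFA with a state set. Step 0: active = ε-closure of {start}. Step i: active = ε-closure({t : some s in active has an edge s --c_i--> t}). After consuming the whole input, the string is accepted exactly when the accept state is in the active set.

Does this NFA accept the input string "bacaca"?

Answer: REJECT

Derivation:
start: ε-closure({0}) = {0,1,2}
'b' @ 1: {3,4}
'a' @ 2: {1,5}  (accept∈set)
'c' @ 3: {}  — state set empty
rest 'aca' ignored (set empty)
end set {} — state 1 not in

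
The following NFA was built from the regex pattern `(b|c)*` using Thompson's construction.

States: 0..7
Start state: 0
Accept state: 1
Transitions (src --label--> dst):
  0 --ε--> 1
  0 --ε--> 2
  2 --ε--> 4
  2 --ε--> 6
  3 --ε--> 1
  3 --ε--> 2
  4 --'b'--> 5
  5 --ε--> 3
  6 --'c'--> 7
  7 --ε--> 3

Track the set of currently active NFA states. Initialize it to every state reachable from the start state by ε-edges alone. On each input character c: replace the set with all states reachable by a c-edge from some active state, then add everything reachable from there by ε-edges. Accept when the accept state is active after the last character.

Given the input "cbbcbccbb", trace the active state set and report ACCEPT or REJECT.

Answer: ACCEPT

Trace:
S₀ = ε-closure({0}) = {0,1,2,4,6}
'c' @ 1: {1,2,3,4,6,7}  (accept∈set)
'b' @ 2: {1,2,3,4,5,6}  (accept∈set)
'b' @ 3: {1,2,3,4,5,6}  (accept∈set)
'c' @ 4: {1,2,3,4,6,7}  (accept∈set)
'b' @ 5: {1,2,3,4,5,6}  (accept∈set)
'c' @ 6: {1,2,3,4,6,7}  (accept∈set)
'c' @ 7: {1,2,3,4,6,7}  (accept∈set)
'b' @ 8: {1,2,3,4,5,6}  (accept∈set)
'b' @ 9: {1,2,3,4,5,6}  (accept∈set)
after full input: {1,2,3,4,5,6}  (accept=1 in)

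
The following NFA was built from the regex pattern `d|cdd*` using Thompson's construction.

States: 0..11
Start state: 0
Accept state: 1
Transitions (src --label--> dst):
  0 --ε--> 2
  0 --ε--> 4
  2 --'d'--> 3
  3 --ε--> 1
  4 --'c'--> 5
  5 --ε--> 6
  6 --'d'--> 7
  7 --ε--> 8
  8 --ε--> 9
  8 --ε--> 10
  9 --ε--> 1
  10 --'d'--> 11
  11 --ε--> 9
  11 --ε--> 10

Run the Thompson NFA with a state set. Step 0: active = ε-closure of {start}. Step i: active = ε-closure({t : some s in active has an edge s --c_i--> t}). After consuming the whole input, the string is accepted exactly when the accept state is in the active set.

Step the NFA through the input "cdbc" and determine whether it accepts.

Answer: REJECT

Derivation:
initial (ε-close {0}): {0,2,4}
'c' @ 1: {5,6}
'd' @ 2: {1,7,8,9,10}  (accept∈set)
'b' @ 3: {}  — no active states
rest 'c' ignored (set empty)
after full input: {}  (accept=1 not in)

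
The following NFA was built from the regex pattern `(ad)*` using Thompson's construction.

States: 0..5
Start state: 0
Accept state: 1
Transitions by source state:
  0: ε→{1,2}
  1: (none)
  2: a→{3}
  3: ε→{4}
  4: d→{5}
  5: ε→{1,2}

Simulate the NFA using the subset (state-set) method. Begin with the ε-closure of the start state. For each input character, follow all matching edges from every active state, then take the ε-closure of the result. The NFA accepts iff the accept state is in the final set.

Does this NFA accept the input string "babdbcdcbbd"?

Answer: REJECT

Trace:
S₀ = ε-closure({0}) = {0,1,2}
'b' @ 1: {}  — state set empty
rest 'abdbcdcbbd' ignored (set empty)
final: {}; accept 1 not in set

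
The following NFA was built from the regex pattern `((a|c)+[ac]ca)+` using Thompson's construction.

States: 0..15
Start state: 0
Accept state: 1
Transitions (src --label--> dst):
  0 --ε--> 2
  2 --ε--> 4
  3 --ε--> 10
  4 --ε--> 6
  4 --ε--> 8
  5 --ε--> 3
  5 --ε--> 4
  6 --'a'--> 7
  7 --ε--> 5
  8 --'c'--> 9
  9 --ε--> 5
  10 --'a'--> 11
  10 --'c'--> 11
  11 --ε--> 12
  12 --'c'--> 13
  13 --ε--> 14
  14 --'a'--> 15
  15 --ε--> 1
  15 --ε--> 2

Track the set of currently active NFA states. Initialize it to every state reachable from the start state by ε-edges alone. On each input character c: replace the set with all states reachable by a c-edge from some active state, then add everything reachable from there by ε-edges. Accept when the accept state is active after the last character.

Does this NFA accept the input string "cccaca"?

Answer: ACCEPT

Derivation:
S₀ = ε-closure({0}) = {0,2,4,6,8}
'c' @ 1: {3,4,5,6,8,9,10}
'c' @ 2: {3,4,5,6,8,9,10,11,12}
'c' @ 3: {3,4,5,6,8,9,10,11,12,13,14}
'a' @ 4: {1,2,3,4,5,6,7,8,10,11,12,15}  (accept∈set)
'c' @ 5: {3,4,5,6,8,9,10,11,12,13,14}
'a' @ 6: {1,2,3,4,5,6,7,8,10,11,12,15}  (accept∈set)
after full input: {1,2,3,4,5,6,7,8,10,11,12,15}  (accept=1 in)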